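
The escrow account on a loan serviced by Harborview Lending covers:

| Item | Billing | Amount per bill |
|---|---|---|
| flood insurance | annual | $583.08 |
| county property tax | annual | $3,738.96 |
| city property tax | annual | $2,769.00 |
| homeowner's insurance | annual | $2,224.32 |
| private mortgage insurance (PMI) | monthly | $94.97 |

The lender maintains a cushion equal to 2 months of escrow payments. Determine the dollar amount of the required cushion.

$1,742.50

Flood insurance = $583.08/yr
County property tax = $3,738.96/yr
City property tax = $2,769.00/yr
Homeowner's insurance = $2,224.32/yr
Private mortgage insurance (PMI) = $94.97 × 12 = $1,139.64/yr
Total per year = $583.08 + $3,738.96 + $2,769.00 + $2,224.32 + $1,139.64 = $10,455.00
Monthly escrow = $10,455.00 ÷ 12 = $871.25
Cushion = 2 × $871.25 = $1,742.50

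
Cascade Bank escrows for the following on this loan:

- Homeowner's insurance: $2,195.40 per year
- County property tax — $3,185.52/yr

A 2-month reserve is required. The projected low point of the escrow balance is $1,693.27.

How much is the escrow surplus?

Homeowner's insurance: $2,195.40
County property tax: $3,185.52
Annual escrow total = $2,195.40 + $3,185.52 = $5,380.92
Monthly = $5,380.92 ÷ 12 = $448.41
Cushion = 2 × $448.41 = $896.82
Excess over cushion: $1,693.27 − $896.82 = $796.45

$796.45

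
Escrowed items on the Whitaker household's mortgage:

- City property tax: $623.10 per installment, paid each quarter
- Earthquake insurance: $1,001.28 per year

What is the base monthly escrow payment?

City property tax — $623.10 × 4 = $2,492.40 per year
Earthquake insurance — $1,001.28 per year
Total annual escrow = $2,492.40 + $1,001.28 = $3,493.68
Monthly = $3,493.68 / 12 = $291.14

$291.14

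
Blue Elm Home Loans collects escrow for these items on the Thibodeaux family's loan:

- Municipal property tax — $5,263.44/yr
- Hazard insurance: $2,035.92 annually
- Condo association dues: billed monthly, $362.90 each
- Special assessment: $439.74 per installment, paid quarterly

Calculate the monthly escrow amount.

$1,117.76

Municipal property tax: $5,263.44
Hazard insurance: $2,035.92
Condo association dues: $362.90 × 12 = $4,354.80
Special assessment: $439.74 × 4 = $1,758.96
Yearly total = $5,263.44 + $2,035.92 + $4,354.80 + $1,758.96 = $13,413.12
Monthly escrow = $13,413.12 / 12 = $1,117.76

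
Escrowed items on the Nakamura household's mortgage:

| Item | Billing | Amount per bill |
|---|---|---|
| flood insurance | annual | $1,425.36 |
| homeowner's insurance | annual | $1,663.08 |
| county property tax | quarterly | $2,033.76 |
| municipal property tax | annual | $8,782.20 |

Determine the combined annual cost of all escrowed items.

$20,005.68

Flood insurance — $1,425.36
Homeowner's insurance — $1,663.08
County property tax — $2,033.76 × 4 = $8,135.04
Municipal property tax — $8,782.20
Combined annual = $20,005.68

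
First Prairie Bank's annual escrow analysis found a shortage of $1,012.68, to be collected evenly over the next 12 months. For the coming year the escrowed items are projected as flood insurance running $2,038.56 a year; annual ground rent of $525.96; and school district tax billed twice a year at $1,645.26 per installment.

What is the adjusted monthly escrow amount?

$572.31

Flood insurance — $2,038.56/yr
Ground rent — $525.96/yr
School district tax — $1,645.26 × 2 = $3,290.52/yr
Annual escrow total = $2,038.56 + $525.96 + $3,290.52 = $5,855.04
Monthly escrow = $5,855.04 / 12 = $487.92
Monthly shortage recovery: $1,012.68 ÷ 12 = $84.39
New monthly escrow = $487.92 + $84.39 = $572.31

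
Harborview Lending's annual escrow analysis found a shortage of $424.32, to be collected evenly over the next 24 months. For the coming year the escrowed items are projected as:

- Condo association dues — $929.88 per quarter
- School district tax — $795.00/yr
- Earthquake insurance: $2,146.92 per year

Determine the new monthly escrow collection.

$572.80

Condo association dues: $929.88 × 4 = $3,719.52/yr
School district tax: $795.00/yr
Earthquake insurance: $2,146.92/yr
Total annual escrow = $3,719.52 + $795.00 + $2,146.92 = $6,661.44
Monthly escrow = $6,661.44 ÷ 12 = $555.12
Shortage per month = $424.32 / 24 = $17.68
Adjusted monthly = $555.12 + $17.68 = $572.80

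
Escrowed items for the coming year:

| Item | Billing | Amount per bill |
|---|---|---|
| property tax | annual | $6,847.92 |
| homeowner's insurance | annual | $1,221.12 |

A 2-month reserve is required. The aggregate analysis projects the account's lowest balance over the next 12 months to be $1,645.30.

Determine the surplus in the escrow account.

$300.46

Property tax — $6,847.92
Homeowner's insurance — $1,221.12
Combined annual = $8,069.04
Monthly escrow = $8,069.04 / 12 = $672.42
Cushion = 2 × $672.42 = $1,344.84
Excess over cushion: $1,645.30 − $1,344.84 = $300.46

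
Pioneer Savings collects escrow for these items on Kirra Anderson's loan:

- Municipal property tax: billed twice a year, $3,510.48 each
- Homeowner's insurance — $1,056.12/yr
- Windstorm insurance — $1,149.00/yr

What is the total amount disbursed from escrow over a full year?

Municipal property tax = $3,510.48 × 2 = $7,020.96 per year
Homeowner's insurance = $1,056.12 per year
Windstorm insurance = $1,149.00 per year
Combined annual = $7,020.96 + $1,056.12 + $1,149.00 = $9,226.08

$9,226.08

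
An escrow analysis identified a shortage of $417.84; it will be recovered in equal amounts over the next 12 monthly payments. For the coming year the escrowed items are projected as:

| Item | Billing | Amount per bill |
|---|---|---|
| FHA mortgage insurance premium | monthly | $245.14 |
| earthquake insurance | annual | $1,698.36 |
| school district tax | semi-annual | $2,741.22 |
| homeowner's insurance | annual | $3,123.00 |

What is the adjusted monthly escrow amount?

FHA mortgage insurance premium — $245.14 × 12 = $2,941.68 per year
Earthquake insurance — $1,698.36 per year
School district tax — $2,741.22 × 2 = $5,482.44 per year
Homeowner's insurance — $3,123.00 per year
Total annual escrow = $13,245.48
Monthly escrow = $13,245.48 / 12 = $1,103.79
Shortage spread = $417.84 ÷ 12 = $34.82/mo
New monthly escrow = $1,103.79 + $34.82 = $1,138.61

$1,138.61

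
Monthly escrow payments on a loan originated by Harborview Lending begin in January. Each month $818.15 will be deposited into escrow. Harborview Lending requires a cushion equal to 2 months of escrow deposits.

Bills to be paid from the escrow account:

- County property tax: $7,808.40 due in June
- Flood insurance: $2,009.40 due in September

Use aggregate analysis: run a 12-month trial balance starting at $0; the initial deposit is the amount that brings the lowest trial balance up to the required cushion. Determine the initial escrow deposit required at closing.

$4,535.80

Cushion = 2 × $818.15 = $1,636.30
Trial balance (start $0, +$818.15 each month, − disbursements):
  Jan: +$818.15 → $818.15
  Feb: +$818.15 → $1,636.30
  Mar: +$818.15 → $2,454.45
  Apr: +$818.15 → $3,272.60
  May: +$818.15 → $4,090.75
  Jun: +$818.15 − $7,808.40 → -$2,899.50
  Jul: +$818.15 → -$2,081.35
  Aug: +$818.15 → -$1,263.20
  Sep: +$818.15 − $2,009.40 → -$2,454.45
  Oct: +$818.15 → -$1,636.30
  Nov: +$818.15 → -$818.15
  Dec: +$818.15 → $0.00
Lowest trial balance = -$2,899.50 (Jun)
Initial deposit = cushion − low point = $1,636.30 − (-$2,899.50) = $4,535.80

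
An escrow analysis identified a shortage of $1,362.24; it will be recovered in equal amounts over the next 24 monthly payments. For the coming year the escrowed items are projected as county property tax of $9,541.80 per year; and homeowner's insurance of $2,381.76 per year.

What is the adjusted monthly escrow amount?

$1,050.39

County property tax — $9,541.80
Homeowner's insurance — $2,381.76
Yearly total = $11,923.56
Per month = $11,923.56 / 12 = $993.63
Monthly shortage recovery: $1,362.24 / 24 = $56.76
New monthly escrow = $993.63 + $56.76 = $1,050.39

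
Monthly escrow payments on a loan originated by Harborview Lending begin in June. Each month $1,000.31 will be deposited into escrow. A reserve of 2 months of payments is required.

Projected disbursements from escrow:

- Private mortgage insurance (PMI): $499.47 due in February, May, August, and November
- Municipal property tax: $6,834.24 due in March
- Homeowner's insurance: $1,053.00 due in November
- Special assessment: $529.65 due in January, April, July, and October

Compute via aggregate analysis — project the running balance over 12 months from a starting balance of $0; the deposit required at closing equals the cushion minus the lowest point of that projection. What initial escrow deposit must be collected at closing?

$2,972.12

Cushion = 2 × $1,000.31 = $2,000.62
Trial balance (start $0, +$1,000.31 each month, − disbursements):
  Jun: +$1,000.31 → $1,000.31
  Jul: +$1,000.31 − $529.65 → $1,470.97
  Aug: +$1,000.31 − $499.47 → $1,971.81
  Sep: +$1,000.31 → $2,972.12
  Oct: +$1,000.31 − $529.65 → $3,442.78
  Nov: +$1,000.31 − $1,552.47 → $2,890.62
  Dec: +$1,000.31 → $3,890.93
  Jan: +$1,000.31 − $529.65 → $4,361.59
  Feb: +$1,000.31 − $499.47 → $4,862.43
  Mar: +$1,000.31 − $6,834.24 → -$971.50
  Apr: +$1,000.31 − $529.65 → -$500.84
  May: +$1,000.31 − $499.47 → $0.00
Lowest trial balance = -$971.50 (Mar)
Initial deposit = cushion − low point = $2,000.62 − (-$971.50) = $2,972.12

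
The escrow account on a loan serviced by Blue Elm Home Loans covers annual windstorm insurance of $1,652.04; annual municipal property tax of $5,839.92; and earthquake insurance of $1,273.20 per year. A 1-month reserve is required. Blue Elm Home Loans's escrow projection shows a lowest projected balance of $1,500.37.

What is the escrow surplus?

$769.94

Windstorm insurance: $1,652.04
Municipal property tax: $5,839.92
Earthquake insurance: $1,273.20
Annual escrow total = $8,765.16
Base monthly escrow = $8,765.16 / 12 = $730.43
Required reserve = 1 × $730.43 = $730.43
Surplus = $1,500.37 − $730.43 = $769.94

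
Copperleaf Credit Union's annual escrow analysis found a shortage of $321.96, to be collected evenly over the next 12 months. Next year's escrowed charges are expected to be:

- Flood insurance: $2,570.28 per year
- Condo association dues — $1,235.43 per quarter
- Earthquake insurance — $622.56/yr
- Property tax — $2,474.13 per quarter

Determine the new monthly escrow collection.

$1,529.42

Flood insurance: $2,570.28 annually
Condo association dues: $1,235.43 × 4 = $4,941.72 annually
Earthquake insurance: $622.56 annually
Property tax: $2,474.13 × 4 = $9,896.52 annually
Annual escrow total = $2,570.28 + $4,941.72 + $622.56 + $9,896.52 = $18,031.08
Base monthly escrow = $18,031.08 ÷ 12 = $1,502.59
Shortage spread = $321.96 / 12 = $26.83/mo
Adjusted monthly = $1,502.59 + $26.83 = $1,529.42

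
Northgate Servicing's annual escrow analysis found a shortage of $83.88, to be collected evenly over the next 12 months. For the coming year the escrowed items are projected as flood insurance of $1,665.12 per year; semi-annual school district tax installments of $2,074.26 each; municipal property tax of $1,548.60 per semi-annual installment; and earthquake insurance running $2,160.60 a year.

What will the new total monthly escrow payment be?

Flood insurance — $1,665.12
School district tax — $2,074.26 × 2 = $4,148.52
Municipal property tax — $1,548.60 × 2 = $3,097.20
Earthquake insurance — $2,160.60
Total annual escrow = $1,665.12 + $4,148.52 + $3,097.20 + $2,160.60 = $11,071.44
Base monthly escrow = $11,071.44 ÷ 12 = $922.62
Shortage per month = $83.88 ÷ 12 = $6.99
Adjusted monthly = $922.62 + $6.99 = $929.61

$929.61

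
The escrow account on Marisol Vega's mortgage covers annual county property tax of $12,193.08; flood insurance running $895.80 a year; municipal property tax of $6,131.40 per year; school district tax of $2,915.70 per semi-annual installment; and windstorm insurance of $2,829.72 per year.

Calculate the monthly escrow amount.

County property tax: $12,193.08
Flood insurance: $895.80
Municipal property tax: $6,131.40
School district tax: $2,915.70 × 2 = $5,831.40
Windstorm insurance: $2,829.72
Combined annual = $12,193.08 + $895.80 + $6,131.40 + $5,831.40 + $2,829.72 = $27,881.40
Per month = $27,881.40 / 12 = $2,323.45

$2,323.45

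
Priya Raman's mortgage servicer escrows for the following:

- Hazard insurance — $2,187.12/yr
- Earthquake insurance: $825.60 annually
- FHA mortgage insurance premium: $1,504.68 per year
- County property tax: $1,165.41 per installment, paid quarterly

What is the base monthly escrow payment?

$764.92

Hazard insurance = $2,187.12
Earthquake insurance = $825.60
FHA mortgage insurance premium = $1,504.68
County property tax = $1,165.41 × 4 = $4,661.64
Annual escrow total = $2,187.12 + $825.60 + $1,504.68 + $4,661.64 = $9,179.04
Per month = $9,179.04 ÷ 12 = $764.92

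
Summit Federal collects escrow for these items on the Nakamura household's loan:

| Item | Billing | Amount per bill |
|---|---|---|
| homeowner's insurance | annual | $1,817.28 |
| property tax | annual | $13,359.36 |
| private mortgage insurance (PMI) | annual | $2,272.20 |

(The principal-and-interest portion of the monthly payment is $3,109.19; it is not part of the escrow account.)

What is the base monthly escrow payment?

$1,454.07

Homeowner's insurance — $1,817.28 per year
Property tax — $13,359.36 per year
Private mortgage insurance (PMI) — $2,272.20 per year
Total per year = $17,448.84
Per month = $17,448.84 / 12 = $1,454.07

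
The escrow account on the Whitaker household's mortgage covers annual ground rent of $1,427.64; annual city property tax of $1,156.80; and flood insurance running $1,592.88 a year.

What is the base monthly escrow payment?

Ground rent = $1,427.64
City property tax = $1,156.80
Flood insurance = $1,592.88
Combined annual = $1,427.64 + $1,156.80 + $1,592.88 = $4,177.32
Per month = $4,177.32 ÷ 12 = $348.11

$348.11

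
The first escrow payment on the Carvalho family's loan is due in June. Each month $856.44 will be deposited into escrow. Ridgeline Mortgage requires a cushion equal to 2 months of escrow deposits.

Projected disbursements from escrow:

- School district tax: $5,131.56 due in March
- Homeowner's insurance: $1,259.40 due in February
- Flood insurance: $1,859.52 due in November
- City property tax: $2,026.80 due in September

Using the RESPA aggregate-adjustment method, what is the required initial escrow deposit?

$3,425.76

Cushion = 2 × $856.44 = $1,712.88
Trial balance (start $0, +$856.44 each month, − disbursements):
  Jun: +$856.44 → $856.44
  Jul: +$856.44 → $1,712.88
  Aug: +$856.44 → $2,569.32
  Sep: +$856.44 − $2,026.80 → $1,398.96
  Oct: +$856.44 → $2,255.40
  Nov: +$856.44 − $1,859.52 → $1,252.32
  Dec: +$856.44 → $2,108.76
  Jan: +$856.44 → $2,965.20
  Feb: +$856.44 − $1,259.40 → $2,562.24
  Mar: +$856.44 − $5,131.56 → -$1,712.88
  Apr: +$856.44 → -$856.44
  May: +$856.44 → $0.00
Lowest trial balance = -$1,712.88 (Mar)
Initial deposit = cushion − low point = $1,712.88 − (-$1,712.88) = $3,425.76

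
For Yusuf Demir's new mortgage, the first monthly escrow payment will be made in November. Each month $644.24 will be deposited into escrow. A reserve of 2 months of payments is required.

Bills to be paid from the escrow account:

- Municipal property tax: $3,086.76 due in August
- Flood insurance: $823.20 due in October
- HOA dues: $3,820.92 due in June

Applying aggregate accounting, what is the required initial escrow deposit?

$1,753.76

Cushion = 2 × $644.24 = $1,288.48
Trial balance (start $0, +$644.24 each month, − disbursements):
  Nov: +$644.24 → $644.24
  Dec: +$644.24 → $1,288.48
  Jan: +$644.24 → $1,932.72
  Feb: +$644.24 → $2,576.96
  Mar: +$644.24 → $3,221.20
  Apr: +$644.24 → $3,865.44
  May: +$644.24 → $4,509.68
  Jun: +$644.24 − $3,820.92 → $1,333.00
  Jul: +$644.24 → $1,977.24
  Aug: +$644.24 − $3,086.76 → -$465.28
  Sep: +$644.24 → $178.96
  Oct: +$644.24 − $823.20 → $0.00
Lowest trial balance = -$465.28 (Aug)
Initial deposit = cushion − low point = $1,288.48 − (-$465.28) = $1,753.76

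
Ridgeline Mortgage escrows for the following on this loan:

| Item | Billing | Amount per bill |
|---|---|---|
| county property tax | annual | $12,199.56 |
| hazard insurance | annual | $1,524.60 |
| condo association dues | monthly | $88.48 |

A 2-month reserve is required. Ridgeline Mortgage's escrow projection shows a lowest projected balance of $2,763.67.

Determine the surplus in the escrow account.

$299.35

County property tax: $12,199.56 per year
Hazard insurance: $1,524.60 per year
Condo association dues: $88.48 × 12 = $1,061.76 per year
Total per year = $12,199.56 + $1,524.60 + $1,061.76 = $14,785.92
Per month = $14,785.92 ÷ 12 = $1,232.16
Required reserve = 2 × $1,232.16 = $2,464.32
Surplus = $2,763.67 − $2,464.32 = $299.35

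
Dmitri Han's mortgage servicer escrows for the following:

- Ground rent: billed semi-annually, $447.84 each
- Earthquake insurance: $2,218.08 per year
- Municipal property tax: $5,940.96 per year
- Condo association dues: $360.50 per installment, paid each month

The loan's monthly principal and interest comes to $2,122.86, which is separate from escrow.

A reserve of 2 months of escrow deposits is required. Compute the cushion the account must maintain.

$2,230.12

Ground rent — $447.84 × 2 = $895.68
Earthquake insurance — $2,218.08
Municipal property tax — $5,940.96
Condo association dues — $360.50 × 12 = $4,326.00
Yearly total = $895.68 + $2,218.08 + $5,940.96 + $4,326.00 = $13,380.72
Monthly escrow = $13,380.72 / 12 = $1,115.06
Cushion = 2 × $1,115.06 = $2,230.12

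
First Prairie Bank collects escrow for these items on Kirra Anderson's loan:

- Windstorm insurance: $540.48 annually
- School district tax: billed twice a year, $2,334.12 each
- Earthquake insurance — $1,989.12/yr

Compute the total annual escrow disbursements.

$7,197.84

Windstorm insurance — $540.48
School district tax — $2,334.12 × 2 = $4,668.24
Earthquake insurance — $1,989.12
Annual escrow total = $540.48 + $4,668.24 + $1,989.12 = $7,197.84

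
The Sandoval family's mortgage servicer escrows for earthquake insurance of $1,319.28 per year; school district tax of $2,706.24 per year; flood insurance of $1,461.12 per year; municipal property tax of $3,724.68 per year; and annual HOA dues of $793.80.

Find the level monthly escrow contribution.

Earthquake insurance = $1,319.28 per year
School district tax = $2,706.24 per year
Flood insurance = $1,461.12 per year
Municipal property tax = $3,724.68 per year
HOA dues = $793.80 per year
Combined annual = $1,319.28 + $2,706.24 + $1,461.12 + $3,724.68 + $793.80 = $10,005.12
Per month = $10,005.12 / 12 = $833.76

$833.76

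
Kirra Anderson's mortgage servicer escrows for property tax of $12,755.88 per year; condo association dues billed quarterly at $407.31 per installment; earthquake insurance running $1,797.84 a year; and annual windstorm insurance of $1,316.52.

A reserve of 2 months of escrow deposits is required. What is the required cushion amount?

Property tax = $12,755.88 per year
Condo association dues = $407.31 × 4 = $1,629.24 per year
Earthquake insurance = $1,797.84 per year
Windstorm insurance = $1,316.52 per year
Annual escrow total = $17,499.48
Per month = $17,499.48 ÷ 12 = $1,458.29
Cushion = 2 × $1,458.29 = $2,916.58

$2,916.58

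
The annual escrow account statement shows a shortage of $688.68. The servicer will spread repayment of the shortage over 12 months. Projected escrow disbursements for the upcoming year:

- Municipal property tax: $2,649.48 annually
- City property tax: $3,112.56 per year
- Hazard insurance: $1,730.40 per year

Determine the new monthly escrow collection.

$681.76

Municipal property tax: $2,649.48
City property tax: $3,112.56
Hazard insurance: $1,730.40
Combined annual = $7,492.44
Monthly = $7,492.44 / 12 = $624.37
Monthly shortage recovery: $688.68 / 12 = $57.39
New monthly escrow = $624.37 + $57.39 = $681.76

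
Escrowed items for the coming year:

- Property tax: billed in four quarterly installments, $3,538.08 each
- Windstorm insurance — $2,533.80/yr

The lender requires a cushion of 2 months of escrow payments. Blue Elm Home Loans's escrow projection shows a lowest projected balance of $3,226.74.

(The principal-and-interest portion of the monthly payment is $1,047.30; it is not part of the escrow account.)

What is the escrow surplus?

Property tax — $3,538.08 × 4 = $14,152.32/yr
Windstorm insurance — $2,533.80/yr
Annual escrow total = $16,686.12
Base monthly escrow = $16,686.12 ÷ 12 = $1,390.51
Cushion = 2 × $1,390.51 = $2,781.02
Excess over cushion: $3,226.74 − $2,781.02 = $445.72

$445.72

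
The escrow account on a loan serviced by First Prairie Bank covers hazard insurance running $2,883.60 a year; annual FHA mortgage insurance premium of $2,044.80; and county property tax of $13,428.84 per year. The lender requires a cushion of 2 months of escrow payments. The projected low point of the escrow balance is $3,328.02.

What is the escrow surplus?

Hazard insurance — $2,883.60 per year
FHA mortgage insurance premium — $2,044.80 per year
County property tax — $13,428.84 per year
Total per year = $2,883.60 + $2,044.80 + $13,428.84 = $18,357.24
Per month = $18,357.24 ÷ 12 = $1,529.77
Cushion = 2 × $1,529.77 = $3,059.54
Surplus = $3,328.02 − $3,059.54 = $268.48

$268.48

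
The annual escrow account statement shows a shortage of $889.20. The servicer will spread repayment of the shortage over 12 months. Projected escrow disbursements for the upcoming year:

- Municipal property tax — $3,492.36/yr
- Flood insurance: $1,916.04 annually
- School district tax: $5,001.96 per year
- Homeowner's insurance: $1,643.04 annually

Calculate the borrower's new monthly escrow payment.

$1,078.55

Municipal property tax: $3,492.36 per year
Flood insurance: $1,916.04 per year
School district tax: $5,001.96 per year
Homeowner's insurance: $1,643.04 per year
Yearly total = $3,492.36 + $1,916.04 + $5,001.96 + $1,643.04 = $12,053.40
Monthly = $12,053.40 / 12 = $1,004.45
Shortage per month = $889.20 ÷ 12 = $74.10
Adjusted monthly = $1,004.45 + $74.10 = $1,078.55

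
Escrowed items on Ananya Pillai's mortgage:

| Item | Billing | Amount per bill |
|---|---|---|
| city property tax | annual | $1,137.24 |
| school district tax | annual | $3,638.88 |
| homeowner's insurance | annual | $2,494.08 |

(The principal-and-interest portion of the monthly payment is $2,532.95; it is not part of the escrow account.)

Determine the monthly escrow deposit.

$605.85

City property tax = $1,137.24
School district tax = $3,638.88
Homeowner's insurance = $2,494.08
Annual escrow total = $7,270.20
Base monthly escrow = $7,270.20 ÷ 12 = $605.85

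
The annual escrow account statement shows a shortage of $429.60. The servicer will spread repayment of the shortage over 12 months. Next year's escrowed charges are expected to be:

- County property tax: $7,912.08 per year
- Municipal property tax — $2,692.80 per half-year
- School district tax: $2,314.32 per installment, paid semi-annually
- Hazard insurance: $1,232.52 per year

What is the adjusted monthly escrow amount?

County property tax = $7,912.08/yr
Municipal property tax = $2,692.80 × 2 = $5,385.60/yr
School district tax = $2,314.32 × 2 = $4,628.64/yr
Hazard insurance = $1,232.52/yr
Total annual escrow = $7,912.08 + $5,385.60 + $4,628.64 + $1,232.52 = $19,158.84
Base monthly escrow = $19,158.84 / 12 = $1,596.57
Shortage per month = $429.60 ÷ 12 = $35.80
New monthly escrow = $1,596.57 + $35.80 = $1,632.37

$1,632.37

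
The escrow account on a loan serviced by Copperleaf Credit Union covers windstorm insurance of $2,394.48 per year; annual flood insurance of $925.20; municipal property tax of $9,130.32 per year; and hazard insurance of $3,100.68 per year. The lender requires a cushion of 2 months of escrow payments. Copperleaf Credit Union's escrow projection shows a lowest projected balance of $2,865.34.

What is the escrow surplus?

Windstorm insurance: $2,394.48 per year
Flood insurance: $925.20 per year
Municipal property tax: $9,130.32 per year
Hazard insurance: $3,100.68 per year
Yearly total = $2,394.48 + $925.20 + $9,130.32 + $3,100.68 = $15,550.68
Monthly escrow = $15,550.68 / 12 = $1,295.89
Required reserve = 2 × $1,295.89 = $2,591.78
Excess over cushion: $2,865.34 − $2,591.78 = $273.56

$273.56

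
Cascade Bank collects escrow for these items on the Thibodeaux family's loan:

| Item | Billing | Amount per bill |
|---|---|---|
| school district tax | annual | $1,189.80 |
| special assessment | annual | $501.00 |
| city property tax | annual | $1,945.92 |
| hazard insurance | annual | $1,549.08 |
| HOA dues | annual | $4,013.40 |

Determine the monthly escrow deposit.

$766.60

School district tax — $1,189.80 per year
Special assessment — $501.00 per year
City property tax — $1,945.92 per year
Hazard insurance — $1,549.08 per year
HOA dues — $4,013.40 per year
Total per year = $9,199.20
Monthly = $9,199.20 / 12 = $766.60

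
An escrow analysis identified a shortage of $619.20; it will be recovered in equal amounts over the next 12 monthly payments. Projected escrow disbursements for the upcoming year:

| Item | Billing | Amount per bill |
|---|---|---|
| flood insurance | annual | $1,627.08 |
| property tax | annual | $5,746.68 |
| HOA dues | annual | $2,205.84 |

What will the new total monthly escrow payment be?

Flood insurance — $1,627.08 per year
Property tax — $5,746.68 per year
HOA dues — $2,205.84 per year
Combined annual = $1,627.08 + $5,746.68 + $2,205.84 = $9,579.60
Monthly = $9,579.60 ÷ 12 = $798.30
Shortage per month = $619.20 ÷ 12 = $51.60
New monthly escrow = $798.30 + $51.60 = $849.90

$849.90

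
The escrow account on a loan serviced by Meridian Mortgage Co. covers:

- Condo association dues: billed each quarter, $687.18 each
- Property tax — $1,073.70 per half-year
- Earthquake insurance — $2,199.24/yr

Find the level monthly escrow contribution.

Condo association dues — $687.18 × 4 = $2,748.72
Property tax — $1,073.70 × 2 = $2,147.40
Earthquake insurance — $2,199.24
Total per year = $7,095.36
Monthly = $7,095.36 / 12 = $591.28

$591.28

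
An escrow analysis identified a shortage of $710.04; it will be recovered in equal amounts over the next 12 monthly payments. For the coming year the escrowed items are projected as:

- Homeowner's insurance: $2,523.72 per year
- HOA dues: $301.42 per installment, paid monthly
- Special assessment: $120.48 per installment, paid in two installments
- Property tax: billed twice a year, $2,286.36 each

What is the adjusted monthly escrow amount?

$972.04

Homeowner's insurance: $2,523.72/yr
HOA dues: $301.42 × 12 = $3,617.04/yr
Special assessment: $120.48 × 2 = $240.96/yr
Property tax: $2,286.36 × 2 = $4,572.72/yr
Annual escrow total = $2,523.72 + $3,617.04 + $240.96 + $4,572.72 = $10,954.44
Monthly escrow = $10,954.44 ÷ 12 = $912.87
Shortage per month = $710.04 ÷ 12 = $59.17
Adjusted monthly = $912.87 + $59.17 = $972.04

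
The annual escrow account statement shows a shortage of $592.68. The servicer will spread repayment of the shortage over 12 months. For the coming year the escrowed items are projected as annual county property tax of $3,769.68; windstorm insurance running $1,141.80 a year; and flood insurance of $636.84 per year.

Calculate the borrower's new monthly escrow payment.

County property tax — $3,769.68 per year
Windstorm insurance — $1,141.80 per year
Flood insurance — $636.84 per year
Annual escrow total = $3,769.68 + $1,141.80 + $636.84 = $5,548.32
Monthly = $5,548.32 ÷ 12 = $462.36
Shortage per month = $592.68 ÷ 12 = $49.39
New monthly escrow = $462.36 + $49.39 = $511.75

$511.75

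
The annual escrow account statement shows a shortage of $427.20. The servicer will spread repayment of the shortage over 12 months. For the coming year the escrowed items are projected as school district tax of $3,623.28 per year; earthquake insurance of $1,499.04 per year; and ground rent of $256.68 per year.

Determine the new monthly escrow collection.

School district tax — $3,623.28 annually
Earthquake insurance — $1,499.04 annually
Ground rent — $256.68 annually
Annual escrow total = $3,623.28 + $1,499.04 + $256.68 = $5,379.00
Base monthly escrow = $5,379.00 / 12 = $448.25
Monthly shortage recovery: $427.20 / 12 = $35.60
New monthly escrow = $448.25 + $35.60 = $483.85

$483.85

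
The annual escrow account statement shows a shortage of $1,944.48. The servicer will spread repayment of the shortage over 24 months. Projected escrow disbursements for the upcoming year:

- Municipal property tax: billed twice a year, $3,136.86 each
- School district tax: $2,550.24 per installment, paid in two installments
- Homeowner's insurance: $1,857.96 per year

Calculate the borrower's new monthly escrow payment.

$1,183.70

Municipal property tax = $3,136.86 × 2 = $6,273.72 annually
School district tax = $2,550.24 × 2 = $5,100.48 annually
Homeowner's insurance = $1,857.96 annually
Yearly total = $13,232.16
Monthly = $13,232.16 ÷ 12 = $1,102.68
Shortage per month = $1,944.48 ÷ 24 = $81.02
Adjusted monthly = $1,102.68 + $81.02 = $1,183.70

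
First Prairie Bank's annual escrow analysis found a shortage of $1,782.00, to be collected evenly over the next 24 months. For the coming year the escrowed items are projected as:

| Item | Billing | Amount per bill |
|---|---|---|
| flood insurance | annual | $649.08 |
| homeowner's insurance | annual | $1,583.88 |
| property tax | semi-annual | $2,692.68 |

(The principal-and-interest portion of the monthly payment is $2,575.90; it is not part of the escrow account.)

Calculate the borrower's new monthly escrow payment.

$709.11

Flood insurance: $649.08 per year
Homeowner's insurance: $1,583.88 per year
Property tax: $2,692.68 × 2 = $5,385.36 per year
Combined annual = $649.08 + $1,583.88 + $5,385.36 = $7,618.32
Per month = $7,618.32 ÷ 12 = $634.86
Monthly shortage recovery: $1,782.00 ÷ 24 = $74.25
Adjusted monthly = $634.86 + $74.25 = $709.11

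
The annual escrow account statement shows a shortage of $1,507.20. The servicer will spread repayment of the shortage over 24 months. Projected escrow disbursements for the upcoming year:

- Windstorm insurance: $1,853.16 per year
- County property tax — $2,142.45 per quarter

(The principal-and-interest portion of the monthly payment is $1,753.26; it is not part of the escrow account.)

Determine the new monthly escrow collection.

$931.38

Windstorm insurance = $1,853.16 per year
County property tax = $2,142.45 × 4 = $8,569.80 per year
Annual escrow total = $10,422.96
Base monthly escrow = $10,422.96 ÷ 12 = $868.58
Shortage per month = $1,507.20 ÷ 24 = $62.80
New monthly escrow = $868.58 + $62.80 = $931.38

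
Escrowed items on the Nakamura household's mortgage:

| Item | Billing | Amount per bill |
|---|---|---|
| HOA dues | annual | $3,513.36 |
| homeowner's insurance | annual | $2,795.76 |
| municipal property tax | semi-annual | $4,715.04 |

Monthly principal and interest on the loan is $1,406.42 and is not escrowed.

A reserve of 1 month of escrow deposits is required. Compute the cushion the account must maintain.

HOA dues — $3,513.36 annually
Homeowner's insurance — $2,795.76 annually
Municipal property tax — $4,715.04 × 2 = $9,430.08 annually
Annual escrow total = $3,513.36 + $2,795.76 + $9,430.08 = $15,739.20
Monthly = $15,739.20 / 12 = $1,311.60
Cushion = 1 × $1,311.60 = $1,311.60

$1,311.60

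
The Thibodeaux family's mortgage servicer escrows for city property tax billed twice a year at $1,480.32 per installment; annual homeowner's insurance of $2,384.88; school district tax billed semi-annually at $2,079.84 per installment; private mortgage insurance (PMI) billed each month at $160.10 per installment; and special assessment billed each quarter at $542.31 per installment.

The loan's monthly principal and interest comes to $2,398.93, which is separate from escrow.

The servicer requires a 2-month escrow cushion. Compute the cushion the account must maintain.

$2,265.94

City property tax = $1,480.32 × 2 = $2,960.64 per year
Homeowner's insurance = $2,384.88 per year
School district tax = $2,079.84 × 2 = $4,159.68 per year
Private mortgage insurance (PMI) = $160.10 × 12 = $1,921.20 per year
Special assessment = $542.31 × 4 = $2,169.24 per year
Combined annual = $2,960.64 + $2,384.88 + $4,159.68 + $1,921.20 + $2,169.24 = $13,595.64
Per month = $13,595.64 ÷ 12 = $1,132.97
Reserve = 2 × $1,132.97 = $2,265.94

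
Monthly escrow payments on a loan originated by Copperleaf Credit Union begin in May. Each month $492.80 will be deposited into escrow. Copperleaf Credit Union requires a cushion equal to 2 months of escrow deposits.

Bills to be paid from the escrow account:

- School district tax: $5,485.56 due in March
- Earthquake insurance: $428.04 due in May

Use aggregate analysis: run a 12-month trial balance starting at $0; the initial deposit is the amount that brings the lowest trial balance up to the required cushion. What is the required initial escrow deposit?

$1,478.40

Cushion = 2 × $492.80 = $985.60
Trial balance (start $0, +$492.80 each month, − disbursements):
  May: +$492.80 − $428.04 → $64.76
  Jun: +$492.80 → $557.56
  Jul: +$492.80 → $1,050.36
  Aug: +$492.80 → $1,543.16
  Sep: +$492.80 → $2,035.96
  Oct: +$492.80 → $2,528.76
  Nov: +$492.80 → $3,021.56
  Dec: +$492.80 → $3,514.36
  Jan: +$492.80 → $4,007.16
  Feb: +$492.80 → $4,499.96
  Mar: +$492.80 − $5,485.56 → -$492.80
  Apr: +$492.80 → $0.00
Lowest trial balance = -$492.80 (Mar)
Initial deposit = cushion − low point = $985.60 − (-$492.80) = $1,478.40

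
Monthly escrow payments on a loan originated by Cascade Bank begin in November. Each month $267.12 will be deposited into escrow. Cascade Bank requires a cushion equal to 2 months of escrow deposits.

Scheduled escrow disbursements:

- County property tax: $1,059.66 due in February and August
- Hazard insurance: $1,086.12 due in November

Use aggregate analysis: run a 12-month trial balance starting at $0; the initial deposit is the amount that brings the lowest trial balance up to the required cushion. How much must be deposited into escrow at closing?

Cushion = 2 × $267.12 = $534.24
Trial balance (start $0, +$267.12 each month, − disbursements):
  Nov: +$267.12 − $1,086.12 → -$819.00
  Dec: +$267.12 → -$551.88
  Jan: +$267.12 → -$284.76
  Feb: +$267.12 − $1,059.66 → -$1,077.30
  Mar: +$267.12 → -$810.18
  Apr: +$267.12 → -$543.06
  May: +$267.12 → -$275.94
  Jun: +$267.12 → -$8.82
  Jul: +$267.12 → $258.30
  Aug: +$267.12 − $1,059.66 → -$534.24
  Sep: +$267.12 → -$267.12
  Oct: +$267.12 → $0.00
Lowest trial balance = -$1,077.30 (Feb)
Initial deposit = cushion − low point = $534.24 − (-$1,077.30) = $1,611.54

$1,611.54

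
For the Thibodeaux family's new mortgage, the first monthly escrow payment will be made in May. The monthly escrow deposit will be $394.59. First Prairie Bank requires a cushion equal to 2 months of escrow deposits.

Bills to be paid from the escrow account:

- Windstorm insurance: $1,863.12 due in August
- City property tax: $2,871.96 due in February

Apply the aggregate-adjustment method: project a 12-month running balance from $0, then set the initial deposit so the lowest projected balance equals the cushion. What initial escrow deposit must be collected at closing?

Cushion = 2 × $394.59 = $789.18
Trial balance (start $0, +$394.59 each month, − disbursements):
  May: +$394.59 → $394.59
  Jun: +$394.59 → $789.18
  Jul: +$394.59 → $1,183.77
  Aug: +$394.59 − $1,863.12 → -$284.76
  Sep: +$394.59 → $109.83
  Oct: +$394.59 → $504.42
  Nov: +$394.59 → $899.01
  Dec: +$394.59 → $1,293.60
  Jan: +$394.59 → $1,688.19
  Feb: +$394.59 − $2,871.96 → -$789.18
  Mar: +$394.59 → -$394.59
  Apr: +$394.59 → $0.00
Lowest trial balance = -$789.18 (Feb)
Initial deposit = cushion − low point = $789.18 − (-$789.18) = $1,578.36

$1,578.36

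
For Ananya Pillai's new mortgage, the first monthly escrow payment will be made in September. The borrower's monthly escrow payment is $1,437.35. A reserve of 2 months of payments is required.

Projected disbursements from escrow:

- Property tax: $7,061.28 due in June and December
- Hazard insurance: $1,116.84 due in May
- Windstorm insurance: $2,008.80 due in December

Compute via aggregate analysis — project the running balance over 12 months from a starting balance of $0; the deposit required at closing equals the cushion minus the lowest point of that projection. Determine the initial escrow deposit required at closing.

$6,195.38

Cushion = 2 × $1,437.35 = $2,874.70
Trial balance (start $0, +$1,437.35 each month, − disbursements):
  Sep: +$1,437.35 → $1,437.35
  Oct: +$1,437.35 → $2,874.70
  Nov: +$1,437.35 → $4,312.05
  Dec: +$1,437.35 − $9,070.08 → -$3,320.68
  Jan: +$1,437.35 → -$1,883.33
  Feb: +$1,437.35 → -$445.98
  Mar: +$1,437.35 → $991.37
  Apr: +$1,437.35 → $2,428.72
  May: +$1,437.35 − $1,116.84 → $2,749.23
  Jun: +$1,437.35 − $7,061.28 → -$2,874.70
  Jul: +$1,437.35 → -$1,437.35
  Aug: +$1,437.35 → $0.00
Lowest trial balance = -$3,320.68 (Dec)
Initial deposit = cushion − low point = $2,874.70 − (-$3,320.68) = $6,195.38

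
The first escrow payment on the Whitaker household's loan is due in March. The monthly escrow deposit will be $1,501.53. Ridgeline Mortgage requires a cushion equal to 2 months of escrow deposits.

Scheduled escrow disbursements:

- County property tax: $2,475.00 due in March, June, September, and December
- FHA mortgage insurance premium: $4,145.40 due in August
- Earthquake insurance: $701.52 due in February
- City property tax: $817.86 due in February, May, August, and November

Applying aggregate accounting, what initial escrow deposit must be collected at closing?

$5,698.47

Cushion = 2 × $1,501.53 = $3,003.06
Trial balance (start $0, +$1,501.53 each month, − disbursements):
  Mar: +$1,501.53 − $2,475.00 → -$973.47
  Apr: +$1,501.53 → $528.06
  May: +$1,501.53 − $817.86 → $1,211.73
  Jun: +$1,501.53 − $2,475.00 → $238.26
  Jul: +$1,501.53 → $1,739.79
  Aug: +$1,501.53 − $4,963.26 → -$1,721.94
  Sep: +$1,501.53 − $2,475.00 → -$2,695.41
  Oct: +$1,501.53 → -$1,193.88
  Nov: +$1,501.53 − $817.86 → -$510.21
  Dec: +$1,501.53 − $2,475.00 → -$1,483.68
  Jan: +$1,501.53 → $17.85
  Feb: +$1,501.53 − $1,519.38 → $0.00
Lowest trial balance = -$2,695.41 (Sep)
Initial deposit = cushion − low point = $3,003.06 − (-$2,695.41) = $5,698.47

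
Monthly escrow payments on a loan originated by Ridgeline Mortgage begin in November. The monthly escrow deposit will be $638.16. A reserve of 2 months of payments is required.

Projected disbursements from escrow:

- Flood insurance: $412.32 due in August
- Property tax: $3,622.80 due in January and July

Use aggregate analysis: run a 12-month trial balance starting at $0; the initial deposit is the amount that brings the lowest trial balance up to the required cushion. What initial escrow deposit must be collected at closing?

Cushion = 2 × $638.16 = $1,276.32
Trial balance (start $0, +$638.16 each month, − disbursements):
  Nov: +$638.16 → $638.16
  Dec: +$638.16 → $1,276.32
  Jan: +$638.16 − $3,622.80 → -$1,708.32
  Feb: +$638.16 → -$1,070.16
  Mar: +$638.16 → -$432.00
  Apr: +$638.16 → $206.16
  May: +$638.16 → $844.32
  Jun: +$638.16 → $1,482.48
  Jul: +$638.16 − $3,622.80 → -$1,502.16
  Aug: +$638.16 − $412.32 → -$1,276.32
  Sep: +$638.16 → -$638.16
  Oct: +$638.16 → $0.00
Lowest trial balance = -$1,708.32 (Jan)
Initial deposit = cushion − low point = $1,276.32 − (-$1,708.32) = $2,984.64

$2,984.64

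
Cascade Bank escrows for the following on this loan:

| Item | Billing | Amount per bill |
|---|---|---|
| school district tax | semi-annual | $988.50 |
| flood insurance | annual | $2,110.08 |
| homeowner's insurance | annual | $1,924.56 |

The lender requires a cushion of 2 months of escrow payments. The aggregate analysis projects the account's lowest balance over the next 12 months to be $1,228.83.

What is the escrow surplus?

School district tax: $988.50 × 2 = $1,977.00 per year
Flood insurance: $2,110.08 per year
Homeowner's insurance: $1,924.56 per year
Annual escrow total = $6,011.64
Per month = $6,011.64 / 12 = $500.97
Required reserve = 2 × $500.97 = $1,001.94
Surplus = $1,228.83 − $1,001.94 = $226.89

$226.89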